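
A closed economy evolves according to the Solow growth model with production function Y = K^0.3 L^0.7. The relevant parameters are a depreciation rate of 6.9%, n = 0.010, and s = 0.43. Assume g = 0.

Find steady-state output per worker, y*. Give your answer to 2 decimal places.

Steady state requires s·f(k) = (n + δ)·k, i.e. s·k^α = (n + δ)·k.
Rearranging, k^(1−α) = s / (n + δ).
k^0.7 = 0.43 / (0.010 + 0.069) = 0.43 / 0.079 = 5.4430
k* = 5.4430^(1/0.7) ≈ 11.2512
y* = (k*)^α = 11.2512^0.3 ≈ 2.0671

y* ≈ 2.07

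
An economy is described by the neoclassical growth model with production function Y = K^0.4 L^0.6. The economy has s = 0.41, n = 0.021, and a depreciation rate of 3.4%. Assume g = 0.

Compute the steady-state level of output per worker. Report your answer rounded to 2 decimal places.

In steady state, investment equals break-even investment: s·k^α = (n + δ)·k.
Dividing both sides by k: k^(1−α) = s / (n + δ).
k^0.6 = 0.41 / (0.021 + 0.034) = 0.41 / 0.055 = 7.4545
k* = 7.4545^(1/0.6) ≈ 28.4466
y* = (k*)^α = 28.4466^0.4 ≈ 3.8160

y* = 3.82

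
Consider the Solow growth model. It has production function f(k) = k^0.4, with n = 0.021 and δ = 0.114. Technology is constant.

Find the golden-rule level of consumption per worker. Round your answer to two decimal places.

c_gold ≈ 1.24

At the golden rule, f'(k) = n + δ, so α·k^(α−1) = n + δ and k_gold = (α/(n + δ))^(1/(1−α)).
k_gold = (0.4/0.135)^(1/0.6) = 2.9630^1.6667 ≈ 6.1127
c_gold = f(k_gold) − (n + δ)·k_gold = 2.0630 − 0.135×6.1127 ≈ 1.2378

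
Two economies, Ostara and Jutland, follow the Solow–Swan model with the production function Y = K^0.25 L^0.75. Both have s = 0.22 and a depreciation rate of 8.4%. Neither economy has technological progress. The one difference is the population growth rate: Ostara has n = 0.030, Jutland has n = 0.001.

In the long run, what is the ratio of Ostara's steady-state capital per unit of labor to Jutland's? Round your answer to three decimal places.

Steady-state k* = [s/(n + δ)]^(1/(1−α)), so the ratio is [ (s_O/(n + δ)_O) / (s_J/(n + δ)_J) ]^1.3333.
s_O/(n + δ)_O = 0.22/0.114 = 1.9298; s_J/(n + δ)_J = 0.22/0.085 = 2.5882.
Ratio = (1.9298/2.5882)^1.3333 = 0.7456^1.3333 ≈ 0.6761

ratio ≈ 0.676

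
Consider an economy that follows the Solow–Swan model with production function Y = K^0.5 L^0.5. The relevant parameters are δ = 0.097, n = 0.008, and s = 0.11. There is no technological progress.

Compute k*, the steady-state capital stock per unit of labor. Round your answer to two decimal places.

k* = 1.10

Steady state requires s·f(k) = (n + δ)·k, i.e. s·k^α = (n + δ)·k.
Dividing both sides by k: k^(1−α) = s / (n + δ).
k^0.5 = 0.11 / (0.008 + 0.097) = 0.11 / 0.105 = 1.0476
k* = 1.0476^(1/0.5) ≈ 1.0975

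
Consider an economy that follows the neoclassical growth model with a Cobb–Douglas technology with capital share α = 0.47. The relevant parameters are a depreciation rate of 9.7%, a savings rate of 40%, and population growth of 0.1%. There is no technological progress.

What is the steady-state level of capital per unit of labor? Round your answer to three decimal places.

k* = 14.207

At the steady state, Δk = 0, so s·k^α = (n + δ)·k.
Dividing both sides by k: k^(1−α) = s / (n + δ).
k^0.53 = 0.40 / (0.001 + 0.097) = 0.40 / 0.098 = 4.0816
k* = 4.0816^(1/0.53) ≈ 14.2073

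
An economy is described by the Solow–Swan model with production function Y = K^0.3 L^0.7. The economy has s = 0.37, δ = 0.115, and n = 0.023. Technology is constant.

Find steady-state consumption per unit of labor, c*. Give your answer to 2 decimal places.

c* = 0.96

At the steady state, Δk = 0, so s·k^α = (n + δ)·k.
Rearranging, k^(1−α) = s / (n + δ).
k^0.7 = 0.37 / (0.023 + 0.115) = 0.37 / 0.138 = 2.6812
k* = 2.6812^(1/0.7) ≈ 4.0917
y* = (k*)^α = 4.0917^0.3 ≈ 1.5261
c* = (1 − s)·y* = (1 − 0.37) × 1.5261 ≈ 0.9614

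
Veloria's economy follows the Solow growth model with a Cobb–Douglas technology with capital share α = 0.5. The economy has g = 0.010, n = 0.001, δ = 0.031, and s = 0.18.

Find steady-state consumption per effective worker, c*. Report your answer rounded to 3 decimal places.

At the steady state, Δk = 0, so s·k^α = (n + g + δ)·k.
Dividing both sides by k: k^(1−α) = s / (n + g + δ).
k^0.5 = 0.18 / (0.001 + 0.010 + 0.031) = 0.18 / 0.042 = 4.2857
k* = 4.2857^(1/0.5) ≈ 18.3672
y* = (k*)^α = 18.3672^0.5 ≈ 4.2857
c* = (1 − s)·y* = (1 − 0.18) × 4.2857 ≈ 3.5143

c* = 3.514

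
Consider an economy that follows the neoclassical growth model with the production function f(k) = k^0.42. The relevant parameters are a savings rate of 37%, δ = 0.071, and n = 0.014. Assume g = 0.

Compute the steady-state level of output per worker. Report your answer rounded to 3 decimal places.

y* = 2.901

In steady state, investment equals break-even investment: s·k^α = (n + δ)·k.
Dividing both sides by k: k^(1−α) = s / (n + δ).
k^0.58 = 0.37 / (0.014 + 0.071) = 0.37 / 0.085 = 4.3529
k* = 4.3529^(1/0.58) ≈ 12.6282
y* = (k*)^α = 12.6282^0.42 ≈ 2.9011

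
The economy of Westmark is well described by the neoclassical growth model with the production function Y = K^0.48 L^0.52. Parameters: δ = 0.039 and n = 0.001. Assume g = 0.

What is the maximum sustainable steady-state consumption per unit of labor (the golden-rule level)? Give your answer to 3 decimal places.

At the golden rule, f'(k) = n + δ, so α·k^(α−1) = n + δ and k_gold = (α/(n + δ))^(1/(1−α)).
k_gold = (0.48/0.040)^(1/0.52) = 12.0000^1.9231 ≈ 118.9525
c_gold = f(k_gold) − (n + δ)·k_gold = 9.9124 − 0.040×118.9525 ≈ 5.1543

c_gold ≈ 5.154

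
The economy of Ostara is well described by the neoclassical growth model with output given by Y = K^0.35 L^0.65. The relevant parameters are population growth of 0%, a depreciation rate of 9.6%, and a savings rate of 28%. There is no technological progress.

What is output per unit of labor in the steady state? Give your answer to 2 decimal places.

At the steady state, Δk = 0, so s·k^α = (n + δ)·k.
Dividing both sides by k: k^(1−α) = s / (n + δ).
k^0.65 = 0.28 / (0.000 + 0.096) = 0.28 / 0.096 = 2.9167
k* = 2.9167^(1/0.65) ≈ 5.1906
y* = (k*)^α = 5.1906^0.35 ≈ 1.7796

y* ≈ 1.78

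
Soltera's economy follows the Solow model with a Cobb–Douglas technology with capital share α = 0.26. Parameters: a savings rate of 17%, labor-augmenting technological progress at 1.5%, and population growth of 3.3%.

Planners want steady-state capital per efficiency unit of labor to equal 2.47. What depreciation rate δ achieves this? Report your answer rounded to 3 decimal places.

δ ≈ 0.039

In steady state, investment equals break-even investment: s·k^α = (n + g + δ)·k.
So s / (n + g + δ) = (k*)^(1−α) = 2.47^0.74 = 1.9525.
Therefore n + g + δ = s / 1.9525 = 0.17 / 1.9525 = 0.0871, so δ = 0.0871 − 0.048 = 0.0391.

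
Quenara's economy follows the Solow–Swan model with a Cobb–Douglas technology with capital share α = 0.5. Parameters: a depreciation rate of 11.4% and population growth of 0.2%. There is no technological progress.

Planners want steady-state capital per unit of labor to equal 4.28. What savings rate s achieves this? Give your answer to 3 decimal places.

Steady state requires s·f(k) = (n + δ)·k, i.e. s·k^α = (n + δ)·k.
So s / (n + δ) = (k*)^(1−α) = 4.28^0.5 = 2.0688.
Therefore s = 2.0688 × (n + δ) = 2.0688 × 0.116 = 0.2400.

s ≈ 0.240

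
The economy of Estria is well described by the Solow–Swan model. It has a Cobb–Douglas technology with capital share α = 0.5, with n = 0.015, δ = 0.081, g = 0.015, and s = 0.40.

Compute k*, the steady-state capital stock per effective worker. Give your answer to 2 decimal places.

k* = 12.99

At the steady state, Δk = 0, so s·k^α = (n + g + δ)·k.
Dividing both sides by k: k^(1−α) = s / (n + g + δ).
k^0.5 = 0.40 / (0.015 + 0.015 + 0.081) = 0.40 / 0.111 = 3.6036
k* = 3.6036^(1/0.5) ≈ 12.9859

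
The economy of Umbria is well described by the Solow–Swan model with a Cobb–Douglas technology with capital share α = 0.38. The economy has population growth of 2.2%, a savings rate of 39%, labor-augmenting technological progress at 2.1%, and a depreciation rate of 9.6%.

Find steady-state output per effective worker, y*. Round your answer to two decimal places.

y* ≈ 1.88

In steady state, investment equals break-even investment: s·k^α = (n + g + δ)·k.
Rearranging, k^(1−α) = s / (n + g + δ).
k^0.62 = 0.39 / (0.022 + 0.021 + 0.096) = 0.39 / 0.139 = 2.8058
k* = 2.8058^(1/0.62) ≈ 5.2805
y* = (k*)^α = 5.2805^0.38 ≈ 1.8820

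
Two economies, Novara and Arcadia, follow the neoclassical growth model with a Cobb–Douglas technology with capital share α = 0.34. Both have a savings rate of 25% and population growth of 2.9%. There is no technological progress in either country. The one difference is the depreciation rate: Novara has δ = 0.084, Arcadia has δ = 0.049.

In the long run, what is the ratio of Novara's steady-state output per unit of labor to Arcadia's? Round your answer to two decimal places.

ratio ≈ 0.83

Steady-state y* = [s/(n + δ)]^(α/(1−α)), so the ratio is [ (s_N/(n + δ)_N) / (s_A/(n + δ)_A) ]^0.5152.
s_N/(n + δ)_N = 0.25/0.113 = 2.2124; s_A/(n + δ)_A = 0.25/0.078 = 3.2051.
Ratio = (2.2124/3.2051)^0.5152 = 0.6903^0.5152 ≈ 0.8262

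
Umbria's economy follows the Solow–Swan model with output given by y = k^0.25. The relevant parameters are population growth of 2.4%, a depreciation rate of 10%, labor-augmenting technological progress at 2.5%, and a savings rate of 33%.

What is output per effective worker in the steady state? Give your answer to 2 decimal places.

At the steady state, Δk = 0, so s·k^α = (n + g + δ)·k.
Dividing both sides by k: k^(1−α) = s / (n + g + δ).
k^0.75 = 0.33 / (0.024 + 0.025 + 0.100) = 0.33 / 0.149 = 2.2148
k* = 2.2148^(1/0.75) ≈ 2.8870
y* = (k*)^α = 2.8870^0.25 ≈ 1.3035

y* ≈ 1.30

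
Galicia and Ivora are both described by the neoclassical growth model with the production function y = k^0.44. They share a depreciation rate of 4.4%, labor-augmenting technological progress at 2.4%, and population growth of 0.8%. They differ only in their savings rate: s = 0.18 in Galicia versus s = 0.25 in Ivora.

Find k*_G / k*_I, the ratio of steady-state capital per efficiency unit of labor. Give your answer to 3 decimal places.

k*_G / k*_I ≈ 0.556

Steady-state k* = [s/(n + g + δ)]^(1/(1−α)), so the ratio is [ (s_G/(n + g + δ)_G) / (s_I/(n + g + δ)_I) ]^1.7857.
s_G/(n + g + δ)_G = 0.18/0.076 = 2.3684; s_I/(n + g + δ)_I = 0.25/0.076 = 3.2895.
Ratio = (2.3684/3.2895)^1.7857 = 0.7200^1.7857 ≈ 0.5562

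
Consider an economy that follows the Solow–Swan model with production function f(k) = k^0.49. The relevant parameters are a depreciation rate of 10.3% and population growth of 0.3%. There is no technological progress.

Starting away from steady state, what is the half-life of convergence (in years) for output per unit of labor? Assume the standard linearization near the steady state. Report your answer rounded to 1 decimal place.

half-life ≈ 12.8 years

Near the steady state the convergence rate is λ = (1 − α)(n + δ).
λ = (1 − 0.49) × 0.106 = 0.51 × 0.106 = 0.05406
Half-life = ln 2 / λ = 0.6931 / 0.05406 ≈ 12.82 years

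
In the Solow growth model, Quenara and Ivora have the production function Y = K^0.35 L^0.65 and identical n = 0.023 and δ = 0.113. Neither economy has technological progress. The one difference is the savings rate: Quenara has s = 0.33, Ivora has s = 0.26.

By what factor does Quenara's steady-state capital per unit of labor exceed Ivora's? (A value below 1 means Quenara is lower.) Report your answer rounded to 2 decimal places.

Steady-state k* = [s/(n + δ)]^(1/(1−α)), so the ratio is [ (s_Q/(n + δ)_Q) / (s_I/(n + δ)_I) ]^1.5385.
s_Q/(n + δ)_Q = 0.33/0.136 = 2.4265; s_I/(n + δ)_I = 0.26/0.136 = 1.9118.
Ratio = (2.4265/1.9118)^1.5385 = 1.2692^1.5385 ≈ 1.4430

ratio ≈ 1.44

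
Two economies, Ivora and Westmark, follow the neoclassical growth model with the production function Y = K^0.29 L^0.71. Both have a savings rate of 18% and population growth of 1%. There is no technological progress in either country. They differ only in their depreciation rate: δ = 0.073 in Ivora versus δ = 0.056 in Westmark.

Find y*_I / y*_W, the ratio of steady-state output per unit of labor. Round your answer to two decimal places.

Steady-state y* = [s/(n + δ)]^(α/(1−α)), so the ratio is [ (s_I/(n + δ)_I) / (s_W/(n + δ)_W) ]^0.4085.
s_I/(n + δ)_I = 0.18/0.083 = 2.1687; s_W/(n + δ)_W = 0.18/0.066 = 2.7273.
Ratio = (2.1687/2.7273)^0.4085 = 0.7952^0.4085 ≈ 0.9106

y*_I / y*_W ≈ 0.91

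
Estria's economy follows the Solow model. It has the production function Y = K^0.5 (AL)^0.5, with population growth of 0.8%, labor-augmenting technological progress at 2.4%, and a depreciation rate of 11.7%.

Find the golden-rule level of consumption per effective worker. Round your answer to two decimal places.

At the golden rule, f'(k) = n + g + δ, so α·k^(α−1) = n + g + δ and k_gold = (α/(n + g + δ))^(1/(1−α)).
k_gold = (0.5/0.149)^(1/0.5) = 3.3557^2 ≈ 11.2607
c_gold = f(k_gold) − (n + g + δ)·k_gold = 3.3557 − 0.149×11.2607 ≈ 1.6779

c_gold ≈ 1.68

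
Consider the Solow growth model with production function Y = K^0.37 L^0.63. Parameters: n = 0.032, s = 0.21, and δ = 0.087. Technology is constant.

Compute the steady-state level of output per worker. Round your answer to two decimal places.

y* ≈ 1.40

In steady state, investment equals break-even investment: s·k^α = (n + δ)·k.
Dividing both sides by k: k^(1−α) = s / (n + δ).
k^0.63 = 0.21 / (0.032 + 0.087) = 0.21 / 0.119 = 1.7647
k* = 1.7647^(1/0.63) ≈ 2.4634
y* = (k*)^α = 2.4634^0.37 ≈ 1.3959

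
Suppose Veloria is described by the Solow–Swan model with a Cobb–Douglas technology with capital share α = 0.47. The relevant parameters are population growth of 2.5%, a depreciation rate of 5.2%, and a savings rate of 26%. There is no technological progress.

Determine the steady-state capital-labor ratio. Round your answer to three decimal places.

At the steady state, Δk = 0, so s·k^α = (n + δ)·k.
Rearranging, k^(1−α) = s / (n + δ).
k^0.53 = 0.26 / (0.025 + 0.052) = 0.26 / 0.077 = 3.3766
k* = 3.3766^(1/0.53) ≈ 9.9342

k* ≈ 9.934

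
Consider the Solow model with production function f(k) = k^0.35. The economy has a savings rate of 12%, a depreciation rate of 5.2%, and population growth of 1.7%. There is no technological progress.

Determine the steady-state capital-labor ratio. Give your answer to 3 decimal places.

k* = 2.343

At the steady state, Δk = 0, so s·k^α = (n + δ)·k.
Rearranging, k^(1−α) = s / (n + δ).
k^0.65 = 0.12 / (0.017 + 0.052) = 0.12 / 0.069 = 1.7391
k* = 1.7391^(1/0.65) ≈ 2.3428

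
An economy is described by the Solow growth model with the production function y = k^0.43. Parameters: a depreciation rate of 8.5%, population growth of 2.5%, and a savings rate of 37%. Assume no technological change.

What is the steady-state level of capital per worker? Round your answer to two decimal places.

In steady state, investment equals break-even investment: s·k^α = (n + δ)·k.
Dividing both sides by k: k^(1−α) = s / (n + δ).
k^0.57 = 0.37 / (0.025 + 0.085) = 0.37 / 0.110 = 3.3636
k* = 3.3636^(1/0.57) ≈ 8.3988

k* = 8.40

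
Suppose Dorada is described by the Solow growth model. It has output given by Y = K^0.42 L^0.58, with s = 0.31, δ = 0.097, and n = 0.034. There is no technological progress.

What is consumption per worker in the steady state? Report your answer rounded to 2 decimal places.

c* ≈ 1.29

In steady state, investment equals break-even investment: s·k^α = (n + δ)·k.
Rearranging, k^(1−α) = s / (n + δ).
k^0.58 = 0.31 / (0.034 + 0.097) = 0.31 / 0.131 = 2.3664
k* = 2.3664^(1/0.58) ≈ 4.4155
y* = (k*)^α = 4.4155^0.42 ≈ 1.8659
c* = (1 − s)·y* = (1 − 0.31) × 1.8659 ≈ 1.2875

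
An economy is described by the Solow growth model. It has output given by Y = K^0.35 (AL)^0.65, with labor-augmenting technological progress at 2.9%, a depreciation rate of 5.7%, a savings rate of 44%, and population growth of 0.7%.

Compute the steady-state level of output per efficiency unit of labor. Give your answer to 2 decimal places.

In steady state, investment equals break-even investment: s·k^α = (n + g + δ)·k.
Rearranging, k^(1−α) = s / (n + g + δ).
k^0.65 = 0.44 / (0.007 + 0.029 + 0.057) = 0.44 / 0.093 = 4.7312
k* = 4.7312^(1/0.65) ≈ 10.9249
y* = (k*)^α = 10.9249^0.35 ≈ 2.3091

y* ≈ 2.31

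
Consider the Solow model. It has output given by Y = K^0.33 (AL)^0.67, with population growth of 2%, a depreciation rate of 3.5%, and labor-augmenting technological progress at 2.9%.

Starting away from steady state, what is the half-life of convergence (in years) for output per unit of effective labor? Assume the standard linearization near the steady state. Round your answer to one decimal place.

half-life ≈ 12.3 years

Near the steady state the convergence rate is λ = (1 − α)(n + g + δ).
λ = (1 − 0.33) × 0.084 = 0.67 × 0.084 = 0.05628
Half-life = ln 2 / λ = 0.6931 / 0.05628 ≈ 12.32 years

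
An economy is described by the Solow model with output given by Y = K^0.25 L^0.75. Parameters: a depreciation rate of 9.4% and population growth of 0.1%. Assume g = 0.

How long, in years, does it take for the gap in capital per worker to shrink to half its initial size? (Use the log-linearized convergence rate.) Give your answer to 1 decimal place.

Near the steady state the convergence rate is λ = (1 − α)(n + δ).
λ = (1 − 0.25) × 0.095 = 0.75 × 0.095 = 0.07125
Half-life = ln 2 / λ = 0.6931 / 0.07125 ≈ 9.73 years

half-life ≈ 9.7 years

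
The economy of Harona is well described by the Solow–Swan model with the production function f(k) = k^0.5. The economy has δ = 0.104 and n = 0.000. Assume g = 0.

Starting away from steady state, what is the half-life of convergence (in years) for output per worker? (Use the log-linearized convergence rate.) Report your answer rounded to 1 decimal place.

Near the steady state the convergence rate is λ = (1 − α)(n + δ).
λ = (1 − 0.5) × 0.104 = 0.5 × 0.104 = 0.0520
Half-life = ln 2 / λ = 0.6931 / 0.0520 ≈ 13.33 years

t_½ ≈ 13.3 years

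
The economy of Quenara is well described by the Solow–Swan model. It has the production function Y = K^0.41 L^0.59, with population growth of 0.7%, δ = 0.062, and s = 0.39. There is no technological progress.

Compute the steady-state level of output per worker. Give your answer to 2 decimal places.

In steady state, investment equals break-even investment: s·k^α = (n + δ)·k.
Dividing both sides by k: k^(1−α) = s / (n + δ).
k^0.59 = 0.39 / (0.007 + 0.062) = 0.39 / 0.069 = 5.6522
k* = 5.6522^(1/0.59) ≈ 18.8341
y* = (k*)^α = 18.8341^0.41 ≈ 3.3322

y* ≈ 3.33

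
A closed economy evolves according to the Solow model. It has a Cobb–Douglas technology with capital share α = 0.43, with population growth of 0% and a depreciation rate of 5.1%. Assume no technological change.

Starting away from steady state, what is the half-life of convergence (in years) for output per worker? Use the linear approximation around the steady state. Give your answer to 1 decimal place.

half-life ≈ 23.8 years

Near the steady state the convergence rate is λ = (1 − α)(n + δ).
λ = (1 − 0.43) × 0.051 = 0.57 × 0.051 = 0.02907
Half-life = ln 2 / λ = 0.6931 / 0.02907 ≈ 23.84 years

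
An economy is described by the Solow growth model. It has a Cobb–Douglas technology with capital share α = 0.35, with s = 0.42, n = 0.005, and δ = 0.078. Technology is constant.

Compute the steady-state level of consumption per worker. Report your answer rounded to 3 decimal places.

At the steady state, Δk = 0, so s·k^α = (n + δ)·k.
Dividing both sides by k: k^(1−α) = s / (n + δ).
k^0.65 = 0.42 / (0.005 + 0.078) = 0.42 / 0.083 = 5.0602
k* = 5.0602^(1/0.65) ≈ 12.1153
y* = (k*)^α = 12.1153^0.35 ≈ 2.3942
c* = (1 − s)·y* = (1 − 0.42) × 2.3942 ≈ 1.3886

c* ≈ 1.389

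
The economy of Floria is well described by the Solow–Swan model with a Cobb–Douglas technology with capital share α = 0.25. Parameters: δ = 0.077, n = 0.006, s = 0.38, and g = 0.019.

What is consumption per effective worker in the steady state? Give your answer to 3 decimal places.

In steady state, investment equals break-even investment: s·k^α = (n + g + δ)·k.
Dividing both sides by k: k^(1−α) = s / (n + g + δ).
k^0.75 = 0.38 / (0.006 + 0.019 + 0.077) = 0.38 / 0.102 = 3.7255
k* = 3.7255^(1/0.75) ≈ 5.7754
y* = (k*)^α = 5.7754^0.25 ≈ 1.5502
c* = (1 − s)·y* = (1 − 0.38) × 1.5502 ≈ 0.9611

c* = 0.961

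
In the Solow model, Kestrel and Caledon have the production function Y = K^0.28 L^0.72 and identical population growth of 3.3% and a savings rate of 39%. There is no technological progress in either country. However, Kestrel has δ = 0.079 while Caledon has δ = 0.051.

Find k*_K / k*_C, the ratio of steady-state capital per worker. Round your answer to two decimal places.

k*_K / k*_C ≈ 0.67

Steady-state k* = [s/(n + δ)]^(1/(1−α)), so the ratio is [ (s_K/(n + δ)_K) / (s_C/(n + δ)_C) ]^1.3889.
s_K/(n + δ)_K = 0.39/0.112 = 3.4821; s_C/(n + δ)_C = 0.39/0.084 = 4.6429.
Ratio = (3.4821/4.6429)^1.3889 = 0.7500^1.3889 ≈ 0.6706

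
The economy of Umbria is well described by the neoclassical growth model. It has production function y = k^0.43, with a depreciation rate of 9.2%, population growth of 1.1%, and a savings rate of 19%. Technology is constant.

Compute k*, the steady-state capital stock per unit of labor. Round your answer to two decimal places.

k* = 2.93

In steady state, investment equals break-even investment: s·k^α = (n + δ)·k.
Dividing both sides by k: k^(1−α) = s / (n + δ).
k^0.57 = 0.19 / (0.011 + 0.092) = 0.19 / 0.103 = 1.8447
k* = 1.8447^(1/0.57) ≈ 2.9278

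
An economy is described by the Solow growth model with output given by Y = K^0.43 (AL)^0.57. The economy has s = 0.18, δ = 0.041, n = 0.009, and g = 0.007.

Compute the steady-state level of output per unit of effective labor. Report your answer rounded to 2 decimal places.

Steady state requires s·f(k) = (n + g + δ)·k, i.e. s·k^α = (n + g + δ)·k.
Dividing both sides by k: k^(1−α) = s / (n + g + δ).
k^0.57 = 0.18 / (0.009 + 0.007 + 0.041) = 0.18 / 0.057 = 3.1579
k* = 3.1579^(1/0.57) ≈ 7.5186
y* = (k*)^α = 7.5186^0.43 ≈ 2.3809

y* ≈ 2.38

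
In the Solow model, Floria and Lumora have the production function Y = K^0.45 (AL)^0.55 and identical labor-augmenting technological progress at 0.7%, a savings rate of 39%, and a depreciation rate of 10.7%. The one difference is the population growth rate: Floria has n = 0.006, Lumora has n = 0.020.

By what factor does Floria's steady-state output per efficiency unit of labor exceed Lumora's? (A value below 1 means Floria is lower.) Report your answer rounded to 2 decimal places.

ratio ≈ 1.09

Steady-state y* = [s/(n + g + δ)]^(α/(1−α)), so the ratio is [ (s_F/(n + g + δ)_F) / (s_L/(n + g + δ)_L) ]^0.8182.
s_F/(n + g + δ)_F = 0.39/0.120 = 3.2500; s_L/(n + g + δ)_L = 0.39/0.134 = 2.9104.
Ratio = (3.2500/2.9104)^0.8182 = 1.1167^0.8182 ≈ 1.0945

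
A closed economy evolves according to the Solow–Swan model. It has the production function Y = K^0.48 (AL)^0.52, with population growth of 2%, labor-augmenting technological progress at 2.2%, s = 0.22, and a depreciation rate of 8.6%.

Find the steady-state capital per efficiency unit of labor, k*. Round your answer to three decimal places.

At the steady state, Δk = 0, so s·k^α = (n + g + δ)·k.
Dividing both sides by k: k^(1−α) = s / (n + g + δ).
k^0.52 = 0.22 / (0.020 + 0.022 + 0.086) = 0.22 / 0.128 = 1.7188
k* = 1.7188^(1/0.52) ≈ 2.8337

k* = 2.834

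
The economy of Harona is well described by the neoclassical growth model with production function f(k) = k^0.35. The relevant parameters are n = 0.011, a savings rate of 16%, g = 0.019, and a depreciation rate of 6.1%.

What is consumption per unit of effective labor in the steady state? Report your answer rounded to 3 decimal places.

c* ≈ 1.138

At the steady state, Δk = 0, so s·k^α = (n + g + δ)·k.
Dividing both sides by k: k^(1−α) = s / (n + g + δ).
k^0.65 = 0.16 / (0.011 + 0.019 + 0.061) = 0.16 / 0.091 = 1.7582
k* = 1.7582^(1/0.65) ≈ 2.3825
y* = (k*)^α = 2.3825^0.35 ≈ 1.3551
c* = (1 − s)·y* = (1 − 0.16) × 1.3551 ≈ 1.1383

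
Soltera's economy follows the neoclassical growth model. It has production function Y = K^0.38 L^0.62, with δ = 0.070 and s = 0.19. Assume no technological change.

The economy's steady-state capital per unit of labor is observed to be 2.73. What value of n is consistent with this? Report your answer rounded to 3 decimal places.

n ≈ 0.032

At the steady state, Δk = 0, so s·k^α = (n + δ)·k.
So s / (n + δ) = (k*)^(1−α) = 2.73^0.62 = 1.8639.
Therefore n + δ = s / 1.8639 = 0.19 / 1.8639 = 0.1019, so n = 0.1019 − 0.070 = 0.0319.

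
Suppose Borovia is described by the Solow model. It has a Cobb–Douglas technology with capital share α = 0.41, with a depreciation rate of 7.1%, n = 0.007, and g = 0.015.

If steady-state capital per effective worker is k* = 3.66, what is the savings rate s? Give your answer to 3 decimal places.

s ≈ 0.200

Steady state requires s·f(k) = (n + g + δ)·k, i.e. s·k^α = (n + g + δ)·k.
So s / (n + g + δ) = (k*)^(1−α) = 3.66^0.59 = 2.1501.
Therefore s = 2.1501 × (n + g + δ) = 2.1501 × 0.093 = 0.2000.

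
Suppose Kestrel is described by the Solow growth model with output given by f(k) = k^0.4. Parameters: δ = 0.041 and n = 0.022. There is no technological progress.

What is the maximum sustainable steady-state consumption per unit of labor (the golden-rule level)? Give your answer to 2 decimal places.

At the golden rule, f'(k) = n + δ, so α·k^(α−1) = n + δ and k_gold = (α/(n + δ))^(1/(1−α)).
k_gold = (0.4/0.063)^(1/0.6) = 6.3492^1.6667 ≈ 21.7717
c_gold = f(k_gold) − (n + δ)·k_gold = 3.4289 − 0.063×21.7717 ≈ 2.0573

c_gold ≈ 2.06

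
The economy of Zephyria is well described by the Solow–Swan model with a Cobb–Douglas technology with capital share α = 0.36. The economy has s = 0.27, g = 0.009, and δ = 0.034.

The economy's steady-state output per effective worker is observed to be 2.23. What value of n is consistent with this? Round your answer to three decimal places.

n ≈ 0.022

In steady state, investment equals break-even investment: s·k^α = (n + g + δ)·k.
Since y* = [s/(n + g + δ)]^(α/(1−α)), we have s/(n + g + δ) = (y*)^((1−α)/α) = 2.23^1.7778 = 4.1612.
Therefore n + g + δ = s / 4.1612 = 0.27 / 4.1612 = 0.0649, so n = 0.0649 − 0.043 = 0.0219.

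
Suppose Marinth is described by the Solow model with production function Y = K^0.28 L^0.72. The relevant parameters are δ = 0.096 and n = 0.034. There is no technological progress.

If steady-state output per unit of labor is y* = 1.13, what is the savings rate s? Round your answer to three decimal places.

Steady state requires s·f(k) = (n + δ)·k, i.e. s·k^α = (n + δ)·k.
Since y* = [s/(n + δ)]^(α/(1−α)), we have s/(n + δ) = (y*)^((1−α)/α) = 1.13^2.5714 = 1.3693.
Therefore s = 1.3693 × (n + δ) = 1.3693 × 0.130 = 0.1780.

s ≈ 0.178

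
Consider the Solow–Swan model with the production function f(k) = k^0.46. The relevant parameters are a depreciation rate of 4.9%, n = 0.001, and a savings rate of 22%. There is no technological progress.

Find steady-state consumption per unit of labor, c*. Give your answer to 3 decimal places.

At the steady state, Δk = 0, so s·k^α = (n + δ)·k.
Rearranging, k^(1−α) = s / (n + δ).
k^0.54 = 0.22 / (0.001 + 0.049) = 0.22 / 0.050 = 4.4000
k* = 4.4000^(1/0.54) ≈ 15.5446
y* = (k*)^α = 15.5446^0.46 ≈ 3.5329
c* = (1 − s)·y* = (1 − 0.22) × 3.5329 ≈ 2.7557

c* ≈ 2.756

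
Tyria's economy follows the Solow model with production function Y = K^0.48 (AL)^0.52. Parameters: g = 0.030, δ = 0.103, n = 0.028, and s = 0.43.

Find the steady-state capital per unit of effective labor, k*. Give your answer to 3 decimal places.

At the steady state, Δk = 0, so s·k^α = (n + g + δ)·k.
Dividing both sides by k: k^(1−α) = s / (n + g + δ).
k^0.52 = 0.43 / (0.028 + 0.030 + 0.103) = 0.43 / 0.161 = 2.6708
k* = 2.6708^(1/0.52) ≈ 6.6140

k* = 6.614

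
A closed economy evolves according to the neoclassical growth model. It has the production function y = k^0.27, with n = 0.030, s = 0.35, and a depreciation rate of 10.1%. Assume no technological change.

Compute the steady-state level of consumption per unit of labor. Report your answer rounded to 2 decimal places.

Steady state requires s·f(k) = (n + δ)·k, i.e. s·k^α = (n + δ)·k.
Dividing both sides by k: k^(1−α) = s / (n + δ).
k^0.73 = 0.35 / (0.030 + 0.101) = 0.35 / 0.131 = 2.6718
k* = 2.6718^(1/0.73) ≈ 3.8429
y* = (k*)^α = 3.8429^0.27 ≈ 1.4383
c* = (1 − s)·y* = (1 − 0.35) × 1.4383 ≈ 0.9349

c* = 0.93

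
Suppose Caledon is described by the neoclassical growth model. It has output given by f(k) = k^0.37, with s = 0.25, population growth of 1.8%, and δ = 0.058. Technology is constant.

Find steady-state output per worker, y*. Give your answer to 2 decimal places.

y* ≈ 2.01

In steady state, investment equals break-even investment: s·k^α = (n + δ)·k.
Dividing both sides by k: k^(1−α) = s / (n + δ).
k^0.63 = 0.25 / (0.018 + 0.058) = 0.25 / 0.076 = 3.2895
k* = 3.2895^(1/0.63) ≈ 6.6197
y* = (k*)^α = 6.6197^0.37 ≈ 2.0124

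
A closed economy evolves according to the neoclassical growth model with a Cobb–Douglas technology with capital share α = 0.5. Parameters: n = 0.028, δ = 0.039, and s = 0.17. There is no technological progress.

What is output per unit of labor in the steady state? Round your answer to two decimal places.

In steady state, investment equals break-even investment: s·k^α = (n + δ)·k.
Rearranging, k^(1−α) = s / (n + δ).
k^0.5 = 0.17 / (0.028 + 0.039) = 0.17 / 0.067 = 2.5373
k* = 2.5373^(1/0.5) ≈ 6.4379
y* = (k*)^α = 6.4379^0.5 ≈ 2.5373

y* = 2.54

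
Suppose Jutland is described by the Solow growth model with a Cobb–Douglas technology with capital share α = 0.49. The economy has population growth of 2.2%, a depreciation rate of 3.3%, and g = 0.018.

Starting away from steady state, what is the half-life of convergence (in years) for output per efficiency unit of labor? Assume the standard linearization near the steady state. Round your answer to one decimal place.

t_½ ≈ 18.6 years

Near the steady state the convergence rate is λ = (1 − α)(n + g + δ).
λ = (1 − 0.49) × 0.073 = 0.51 × 0.073 = 0.03723
Half-life = ln 2 / λ = 0.6931 / 0.03723 ≈ 18.62 years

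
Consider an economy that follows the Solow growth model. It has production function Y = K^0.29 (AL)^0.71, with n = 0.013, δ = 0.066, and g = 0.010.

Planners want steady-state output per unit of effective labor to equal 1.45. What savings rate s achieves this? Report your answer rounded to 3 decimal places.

At the steady state, Δk = 0, so s·k^α = (n + g + δ)·k.
Since y* = [s/(n + g + δ)]^(α/(1−α)), we have s/(n + g + δ) = (y*)^((1−α)/α) = 1.45^2.4483 = 2.4836.
Therefore s = 2.4836 × (n + g + δ) = 2.4836 × 0.089 = 0.2210.

s ≈ 0.221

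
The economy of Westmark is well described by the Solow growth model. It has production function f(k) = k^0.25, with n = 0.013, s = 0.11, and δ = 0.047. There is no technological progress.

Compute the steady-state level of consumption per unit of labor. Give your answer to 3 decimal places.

Steady state requires s·f(k) = (n + δ)·k, i.e. s·k^α = (n + δ)·k.
Rearranging, k^(1−α) = s / (n + δ).
k^0.75 = 0.11 / (0.013 + 0.047) = 0.11 / 0.060 = 1.8333
k* = 1.8333^(1/0.75) ≈ 2.2438
y* = (k*)^α = 2.2438^0.25 ≈ 1.2239
c* = (1 − s)·y* = (1 − 0.11) × 1.2239 ≈ 1.0893

c* = 1.089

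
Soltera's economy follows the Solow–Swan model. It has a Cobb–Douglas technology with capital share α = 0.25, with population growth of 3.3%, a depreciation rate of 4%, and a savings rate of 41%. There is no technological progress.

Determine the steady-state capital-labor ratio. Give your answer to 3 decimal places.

Steady state requires s·f(k) = (n + δ)·k, i.e. s·k^α = (n + δ)·k.
Rearranging, k^(1−α) = s / (n + δ).
k^0.75 = 0.41 / (0.033 + 0.040) = 0.41 / 0.073 = 5.6164
k* = 5.6164^(1/0.75) ≈ 9.9834

k* ≈ 9.983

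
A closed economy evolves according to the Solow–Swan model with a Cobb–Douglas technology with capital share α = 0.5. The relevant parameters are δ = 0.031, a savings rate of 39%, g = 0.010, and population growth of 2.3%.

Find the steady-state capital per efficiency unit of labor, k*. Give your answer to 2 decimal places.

k* ≈ 37.13

Steady state requires s·f(k) = (n + g + δ)·k, i.e. s·k^α = (n + g + δ)·k.
Dividing both sides by k: k^(1−α) = s / (n + g + δ).
k^0.5 = 0.39 / (0.023 + 0.010 + 0.031) = 0.39 / 0.064 = 6.0938
k* = 6.0938^(1/0.5) ≈ 37.1344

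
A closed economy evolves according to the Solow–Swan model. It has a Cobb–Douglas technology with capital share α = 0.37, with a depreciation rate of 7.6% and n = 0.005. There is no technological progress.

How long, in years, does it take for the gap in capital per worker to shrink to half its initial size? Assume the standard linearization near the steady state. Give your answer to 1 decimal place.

half-life ≈ 13.6 years

Near the steady state the convergence rate is λ = (1 − α)(n + δ).
λ = (1 − 0.37) × 0.081 = 0.63 × 0.081 = 0.05103
Half-life = ln 2 / λ = 0.6931 / 0.05103 ≈ 13.58 years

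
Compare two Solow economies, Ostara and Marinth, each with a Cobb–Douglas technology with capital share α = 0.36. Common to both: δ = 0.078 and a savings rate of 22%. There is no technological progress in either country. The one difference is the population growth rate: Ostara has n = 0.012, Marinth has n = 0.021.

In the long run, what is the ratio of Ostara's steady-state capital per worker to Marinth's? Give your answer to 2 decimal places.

k*_O / k*_M ≈ 1.16

Steady-state k* = [s/(n + δ)]^(1/(1−α)), so the ratio is [ (s_O/(n + δ)_O) / (s_M/(n + δ)_M) ]^1.5625.
s_O/(n + δ)_O = 0.22/0.090 = 2.4444; s_M/(n + δ)_M = 0.22/0.099 = 2.2222.
Ratio = (2.4444/2.2222)^1.5625 = 1.1000^1.5625 ≈ 1.1606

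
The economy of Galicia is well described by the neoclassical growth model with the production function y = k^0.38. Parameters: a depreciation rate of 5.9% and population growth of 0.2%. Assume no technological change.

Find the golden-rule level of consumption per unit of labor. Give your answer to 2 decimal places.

c_gold ≈ 1.90

At the golden rule, f'(k) = n + δ, so α·k^(α−1) = n + δ and k_gold = (α/(n + δ))^(1/(1−α)).
k_gold = (0.38/0.061)^(1/0.62) = 6.2295^1.6129 ≈ 19.1150
c_gold = f(k_gold) − (n + δ)·k_gold = 3.0685 − 0.061×19.1150 ≈ 1.9025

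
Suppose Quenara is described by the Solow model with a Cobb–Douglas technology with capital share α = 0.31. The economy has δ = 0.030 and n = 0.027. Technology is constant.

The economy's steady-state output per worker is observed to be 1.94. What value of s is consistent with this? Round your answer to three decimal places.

In steady state, investment equals break-even investment: s·k^α = (n + δ)·k.
Since y* = [s/(n + δ)]^(α/(1−α)), we have s/(n + δ) = (y*)^((1−α)/α) = 1.94^2.2258 = 4.3711.
Therefore s = 4.3711 × (n + δ) = 4.3711 × 0.057 = 0.2492.

s ≈ 0.249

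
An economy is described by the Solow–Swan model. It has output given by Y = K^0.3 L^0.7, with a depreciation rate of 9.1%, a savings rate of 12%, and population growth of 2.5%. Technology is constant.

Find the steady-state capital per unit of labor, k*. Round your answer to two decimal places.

k* = 1.05

In steady state, investment equals break-even investment: s·k^α = (n + δ)·k.
Dividing both sides by k: k^(1−α) = s / (n + δ).
k^0.7 = 0.12 / (0.025 + 0.091) = 0.12 / 0.116 = 1.0345
k* = 1.0345^(1/0.7) ≈ 1.0496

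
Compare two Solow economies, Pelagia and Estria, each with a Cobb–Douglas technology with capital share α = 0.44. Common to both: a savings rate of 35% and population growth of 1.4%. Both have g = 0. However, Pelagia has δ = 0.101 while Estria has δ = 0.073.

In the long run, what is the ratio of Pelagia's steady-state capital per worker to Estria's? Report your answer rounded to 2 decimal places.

ratio ≈ 0.61

Steady-state k* = [s/(n + δ)]^(1/(1−α)), so the ratio is [ (s_P/(n + δ)_P) / (s_E/(n + δ)_E) ]^1.7857.
s_P/(n + δ)_P = 0.35/0.115 = 3.0435; s_E/(n + δ)_E = 0.35/0.087 = 4.0230.
Ratio = (3.0435/4.0230)^1.7857 = 0.7565^1.7857 ≈ 0.6076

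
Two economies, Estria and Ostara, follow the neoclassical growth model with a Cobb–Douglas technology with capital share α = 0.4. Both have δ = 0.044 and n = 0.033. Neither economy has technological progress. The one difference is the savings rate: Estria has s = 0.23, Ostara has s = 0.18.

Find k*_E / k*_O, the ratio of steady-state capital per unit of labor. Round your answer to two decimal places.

k*_E / k*_O ≈ 1.50

Steady-state k* = [s/(n + δ)]^(1/(1−α)), so the ratio is [ (s_E/(n + δ)_E) / (s_O/(n + δ)_O) ]^1.6667.
s_E/(n + δ)_E = 0.23/0.077 = 2.9870; s_O/(n + δ)_O = 0.18/0.077 = 2.3377.
Ratio = (2.9870/2.3377)^1.6667 = 1.2778^1.6667 ≈ 1.5047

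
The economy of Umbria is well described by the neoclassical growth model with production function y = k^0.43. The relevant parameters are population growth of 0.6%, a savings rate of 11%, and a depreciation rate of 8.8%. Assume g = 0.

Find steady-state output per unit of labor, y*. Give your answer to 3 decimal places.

In steady state, investment equals break-even investment: s·k^α = (n + δ)·k.
Rearranging, k^(1−α) = s / (n + δ).
k^0.57 = 0.11 / (0.006 + 0.088) = 0.11 / 0.094 = 1.1702
k* = 1.1702^(1/0.57) ≈ 1.3175
y* = (k*)^α = 1.3175^0.43 ≈ 1.1259

y* = 1.126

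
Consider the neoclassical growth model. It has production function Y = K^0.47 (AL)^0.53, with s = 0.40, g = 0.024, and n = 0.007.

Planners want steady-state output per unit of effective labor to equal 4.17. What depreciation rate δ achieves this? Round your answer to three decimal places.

In steady state, investment equals break-even investment: s·k^α = (n + g + δ)·k.
Since y* = [s/(n + g + δ)]^(α/(1−α)), we have s/(n + g + δ) = (y*)^((1−α)/α) = 4.17^1.1277 = 5.0041.
Therefore n + g + δ = s / 5.0041 = 0.40 / 5.0041 = 0.0799, so δ = 0.0799 − 0.031 = 0.0489.

δ ≈ 0.049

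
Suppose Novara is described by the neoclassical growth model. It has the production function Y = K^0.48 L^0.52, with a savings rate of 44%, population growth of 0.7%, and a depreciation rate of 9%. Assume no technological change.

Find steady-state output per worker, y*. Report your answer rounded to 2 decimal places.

y* ≈ 4.04

At the steady state, Δk = 0, so s·k^α = (n + δ)·k.
Rearranging, k^(1−α) = s / (n + δ).
k^0.52 = 0.44 / (0.007 + 0.090) = 0.44 / 0.097 = 4.5361
k* = 4.5361^(1/0.52) ≈ 18.3169
y* = (k*)^α = 18.3169^0.48 ≈ 4.0380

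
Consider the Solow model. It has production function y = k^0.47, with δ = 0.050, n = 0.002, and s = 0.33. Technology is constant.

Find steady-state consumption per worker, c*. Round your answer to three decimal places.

Steady state requires s·f(k) = (n + δ)·k, i.e. s·k^α = (n + δ)·k.
Rearranging, k^(1−α) = s / (n + δ).
k^0.53 = 0.33 / (0.002 + 0.050) = 0.33 / 0.052 = 6.3462
k* = 6.3462^(1/0.53) ≈ 32.6721
y* = (k*)^α = 32.6721^0.47 ≈ 5.1483
c* = (1 − s)·y* = (1 − 0.33) × 5.1483 ≈ 3.4494

c* = 3.449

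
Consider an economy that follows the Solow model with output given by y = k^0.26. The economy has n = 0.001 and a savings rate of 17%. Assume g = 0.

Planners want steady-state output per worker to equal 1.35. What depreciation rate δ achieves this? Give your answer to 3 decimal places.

δ ≈ 0.071

Steady state requires s·f(k) = (n + δ)·k, i.e. s·k^α = (n + δ)·k.
Since y* = [s/(n + δ)]^(α/(1−α)), we have s/(n + δ) = (y*)^((1−α)/α) = 1.35^2.8462 = 2.3494.
Therefore n + δ = s / 2.3494 = 0.17 / 2.3494 = 0.0724, so δ = 0.0724 − 0.001 = 0.0714.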